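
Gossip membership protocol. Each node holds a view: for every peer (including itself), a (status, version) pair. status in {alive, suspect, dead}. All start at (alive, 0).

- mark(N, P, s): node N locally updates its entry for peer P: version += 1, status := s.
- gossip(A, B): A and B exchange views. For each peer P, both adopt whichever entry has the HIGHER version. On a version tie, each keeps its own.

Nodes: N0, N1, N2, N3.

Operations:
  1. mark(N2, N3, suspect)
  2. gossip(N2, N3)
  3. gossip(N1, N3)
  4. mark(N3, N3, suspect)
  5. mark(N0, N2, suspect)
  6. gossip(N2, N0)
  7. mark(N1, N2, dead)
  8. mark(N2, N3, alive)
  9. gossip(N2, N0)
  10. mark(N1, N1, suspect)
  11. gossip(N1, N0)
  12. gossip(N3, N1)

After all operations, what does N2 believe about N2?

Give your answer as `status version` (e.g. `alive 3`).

Op 1: N2 marks N3=suspect -> (suspect,v1)
Op 2: gossip N2<->N3 -> N2.N0=(alive,v0) N2.N1=(alive,v0) N2.N2=(alive,v0) N2.N3=(suspect,v1) | N3.N0=(alive,v0) N3.N1=(alive,v0) N3.N2=(alive,v0) N3.N3=(suspect,v1)
Op 3: gossip N1<->N3 -> N1.N0=(alive,v0) N1.N1=(alive,v0) N1.N2=(alive,v0) N1.N3=(suspect,v1) | N3.N0=(alive,v0) N3.N1=(alive,v0) N3.N2=(alive,v0) N3.N3=(suspect,v1)
Op 4: N3 marks N3=suspect -> (suspect,v2)
Op 5: N0 marks N2=suspect -> (suspect,v1)
Op 6: gossip N2<->N0 -> N2.N0=(alive,v0) N2.N1=(alive,v0) N2.N2=(suspect,v1) N2.N3=(suspect,v1) | N0.N0=(alive,v0) N0.N1=(alive,v0) N0.N2=(suspect,v1) N0.N3=(suspect,v1)
Op 7: N1 marks N2=dead -> (dead,v1)
Op 8: N2 marks N3=alive -> (alive,v2)
Op 9: gossip N2<->N0 -> N2.N0=(alive,v0) N2.N1=(alive,v0) N2.N2=(suspect,v1) N2.N3=(alive,v2) | N0.N0=(alive,v0) N0.N1=(alive,v0) N0.N2=(suspect,v1) N0.N3=(alive,v2)
Op 10: N1 marks N1=suspect -> (suspect,v1)
Op 11: gossip N1<->N0 -> N1.N0=(alive,v0) N1.N1=(suspect,v1) N1.N2=(dead,v1) N1.N3=(alive,v2) | N0.N0=(alive,v0) N0.N1=(suspect,v1) N0.N2=(suspect,v1) N0.N3=(alive,v2)
Op 12: gossip N3<->N1 -> N3.N0=(alive,v0) N3.N1=(suspect,v1) N3.N2=(dead,v1) N3.N3=(suspect,v2) | N1.N0=(alive,v0) N1.N1=(suspect,v1) N1.N2=(dead,v1) N1.N3=(alive,v2)

Answer: suspect 1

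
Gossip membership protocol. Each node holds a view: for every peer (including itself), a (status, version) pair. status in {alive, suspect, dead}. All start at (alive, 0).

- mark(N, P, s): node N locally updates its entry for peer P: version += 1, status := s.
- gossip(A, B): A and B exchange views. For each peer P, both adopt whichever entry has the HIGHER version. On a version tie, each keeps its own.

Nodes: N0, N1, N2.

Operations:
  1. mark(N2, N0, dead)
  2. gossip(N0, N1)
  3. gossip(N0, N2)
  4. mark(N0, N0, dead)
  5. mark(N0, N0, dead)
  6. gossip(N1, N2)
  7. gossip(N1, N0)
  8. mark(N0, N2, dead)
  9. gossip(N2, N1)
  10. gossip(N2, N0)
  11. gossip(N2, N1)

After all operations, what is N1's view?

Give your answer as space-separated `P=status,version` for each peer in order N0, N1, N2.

Answer: N0=dead,3 N1=alive,0 N2=dead,1

Derivation:
Op 1: N2 marks N0=dead -> (dead,v1)
Op 2: gossip N0<->N1 -> N0.N0=(alive,v0) N0.N1=(alive,v0) N0.N2=(alive,v0) | N1.N0=(alive,v0) N1.N1=(alive,v0) N1.N2=(alive,v0)
Op 3: gossip N0<->N2 -> N0.N0=(dead,v1) N0.N1=(alive,v0) N0.N2=(alive,v0) | N2.N0=(dead,v1) N2.N1=(alive,v0) N2.N2=(alive,v0)
Op 4: N0 marks N0=dead -> (dead,v2)
Op 5: N0 marks N0=dead -> (dead,v3)
Op 6: gossip N1<->N2 -> N1.N0=(dead,v1) N1.N1=(alive,v0) N1.N2=(alive,v0) | N2.N0=(dead,v1) N2.N1=(alive,v0) N2.N2=(alive,v0)
Op 7: gossip N1<->N0 -> N1.N0=(dead,v3) N1.N1=(alive,v0) N1.N2=(alive,v0) | N0.N0=(dead,v3) N0.N1=(alive,v0) N0.N2=(alive,v0)
Op 8: N0 marks N2=dead -> (dead,v1)
Op 9: gossip N2<->N1 -> N2.N0=(dead,v3) N2.N1=(alive,v0) N2.N2=(alive,v0) | N1.N0=(dead,v3) N1.N1=(alive,v0) N1.N2=(alive,v0)
Op 10: gossip N2<->N0 -> N2.N0=(dead,v3) N2.N1=(alive,v0) N2.N2=(dead,v1) | N0.N0=(dead,v3) N0.N1=(alive,v0) N0.N2=(dead,v1)
Op 11: gossip N2<->N1 -> N2.N0=(dead,v3) N2.N1=(alive,v0) N2.N2=(dead,v1) | N1.N0=(dead,v3) N1.N1=(alive,v0) N1.N2=(dead,v1)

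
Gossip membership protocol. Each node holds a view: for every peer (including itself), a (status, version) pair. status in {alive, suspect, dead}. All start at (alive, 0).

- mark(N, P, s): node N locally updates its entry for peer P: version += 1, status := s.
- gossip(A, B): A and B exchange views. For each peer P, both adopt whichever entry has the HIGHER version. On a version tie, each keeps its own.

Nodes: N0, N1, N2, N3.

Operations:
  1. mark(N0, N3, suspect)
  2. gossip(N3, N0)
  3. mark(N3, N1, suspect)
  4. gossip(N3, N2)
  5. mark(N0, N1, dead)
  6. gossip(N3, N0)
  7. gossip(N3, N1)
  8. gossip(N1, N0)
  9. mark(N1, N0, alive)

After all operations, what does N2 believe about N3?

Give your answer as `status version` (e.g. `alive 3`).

Answer: suspect 1

Derivation:
Op 1: N0 marks N3=suspect -> (suspect,v1)
Op 2: gossip N3<->N0 -> N3.N0=(alive,v0) N3.N1=(alive,v0) N3.N2=(alive,v0) N3.N3=(suspect,v1) | N0.N0=(alive,v0) N0.N1=(alive,v0) N0.N2=(alive,v0) N0.N3=(suspect,v1)
Op 3: N3 marks N1=suspect -> (suspect,v1)
Op 4: gossip N3<->N2 -> N3.N0=(alive,v0) N3.N1=(suspect,v1) N3.N2=(alive,v0) N3.N3=(suspect,v1) | N2.N0=(alive,v0) N2.N1=(suspect,v1) N2.N2=(alive,v0) N2.N3=(suspect,v1)
Op 5: N0 marks N1=dead -> (dead,v1)
Op 6: gossip N3<->N0 -> N3.N0=(alive,v0) N3.N1=(suspect,v1) N3.N2=(alive,v0) N3.N3=(suspect,v1) | N0.N0=(alive,v0) N0.N1=(dead,v1) N0.N2=(alive,v0) N0.N3=(suspect,v1)
Op 7: gossip N3<->N1 -> N3.N0=(alive,v0) N3.N1=(suspect,v1) N3.N2=(alive,v0) N3.N3=(suspect,v1) | N1.N0=(alive,v0) N1.N1=(suspect,v1) N1.N2=(alive,v0) N1.N3=(suspect,v1)
Op 8: gossip N1<->N0 -> N1.N0=(alive,v0) N1.N1=(suspect,v1) N1.N2=(alive,v0) N1.N3=(suspect,v1) | N0.N0=(alive,v0) N0.N1=(dead,v1) N0.N2=(alive,v0) N0.N3=(suspect,v1)
Op 9: N1 marks N0=alive -> (alive,v1)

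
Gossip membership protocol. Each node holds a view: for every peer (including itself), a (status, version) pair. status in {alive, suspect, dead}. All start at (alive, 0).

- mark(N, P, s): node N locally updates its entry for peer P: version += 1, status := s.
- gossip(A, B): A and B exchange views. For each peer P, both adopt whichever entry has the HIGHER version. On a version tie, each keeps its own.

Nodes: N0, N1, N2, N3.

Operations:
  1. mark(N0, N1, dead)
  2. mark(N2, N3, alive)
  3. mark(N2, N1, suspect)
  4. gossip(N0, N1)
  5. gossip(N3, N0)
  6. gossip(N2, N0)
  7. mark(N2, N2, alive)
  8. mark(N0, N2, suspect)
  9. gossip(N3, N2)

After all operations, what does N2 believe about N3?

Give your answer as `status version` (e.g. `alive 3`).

Op 1: N0 marks N1=dead -> (dead,v1)
Op 2: N2 marks N3=alive -> (alive,v1)
Op 3: N2 marks N1=suspect -> (suspect,v1)
Op 4: gossip N0<->N1 -> N0.N0=(alive,v0) N0.N1=(dead,v1) N0.N2=(alive,v0) N0.N3=(alive,v0) | N1.N0=(alive,v0) N1.N1=(dead,v1) N1.N2=(alive,v0) N1.N3=(alive,v0)
Op 5: gossip N3<->N0 -> N3.N0=(alive,v0) N3.N1=(dead,v1) N3.N2=(alive,v0) N3.N3=(alive,v0) | N0.N0=(alive,v0) N0.N1=(dead,v1) N0.N2=(alive,v0) N0.N3=(alive,v0)
Op 6: gossip N2<->N0 -> N2.N0=(alive,v0) N2.N1=(suspect,v1) N2.N2=(alive,v0) N2.N3=(alive,v1) | N0.N0=(alive,v0) N0.N1=(dead,v1) N0.N2=(alive,v0) N0.N3=(alive,v1)
Op 7: N2 marks N2=alive -> (alive,v1)
Op 8: N0 marks N2=suspect -> (suspect,v1)
Op 9: gossip N3<->N2 -> N3.N0=(alive,v0) N3.N1=(dead,v1) N3.N2=(alive,v1) N3.N3=(alive,v1) | N2.N0=(alive,v0) N2.N1=(suspect,v1) N2.N2=(alive,v1) N2.N3=(alive,v1)

Answer: alive 1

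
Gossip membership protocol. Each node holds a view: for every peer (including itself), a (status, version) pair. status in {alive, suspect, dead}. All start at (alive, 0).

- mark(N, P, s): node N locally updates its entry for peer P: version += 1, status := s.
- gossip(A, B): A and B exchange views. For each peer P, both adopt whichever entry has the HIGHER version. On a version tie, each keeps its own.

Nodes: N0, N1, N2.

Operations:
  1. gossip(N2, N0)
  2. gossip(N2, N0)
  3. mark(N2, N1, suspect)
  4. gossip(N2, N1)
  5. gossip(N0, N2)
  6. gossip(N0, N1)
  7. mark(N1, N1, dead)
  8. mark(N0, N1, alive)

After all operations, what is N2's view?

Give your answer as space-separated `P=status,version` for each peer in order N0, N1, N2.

Answer: N0=alive,0 N1=suspect,1 N2=alive,0

Derivation:
Op 1: gossip N2<->N0 -> N2.N0=(alive,v0) N2.N1=(alive,v0) N2.N2=(alive,v0) | N0.N0=(alive,v0) N0.N1=(alive,v0) N0.N2=(alive,v0)
Op 2: gossip N2<->N0 -> N2.N0=(alive,v0) N2.N1=(alive,v0) N2.N2=(alive,v0) | N0.N0=(alive,v0) N0.N1=(alive,v0) N0.N2=(alive,v0)
Op 3: N2 marks N1=suspect -> (suspect,v1)
Op 4: gossip N2<->N1 -> N2.N0=(alive,v0) N2.N1=(suspect,v1) N2.N2=(alive,v0) | N1.N0=(alive,v0) N1.N1=(suspect,v1) N1.N2=(alive,v0)
Op 5: gossip N0<->N2 -> N0.N0=(alive,v0) N0.N1=(suspect,v1) N0.N2=(alive,v0) | N2.N0=(alive,v0) N2.N1=(suspect,v1) N2.N2=(alive,v0)
Op 6: gossip N0<->N1 -> N0.N0=(alive,v0) N0.N1=(suspect,v1) N0.N2=(alive,v0) | N1.N0=(alive,v0) N1.N1=(suspect,v1) N1.N2=(alive,v0)
Op 7: N1 marks N1=dead -> (dead,v2)
Op 8: N0 marks N1=alive -> (alive,v2)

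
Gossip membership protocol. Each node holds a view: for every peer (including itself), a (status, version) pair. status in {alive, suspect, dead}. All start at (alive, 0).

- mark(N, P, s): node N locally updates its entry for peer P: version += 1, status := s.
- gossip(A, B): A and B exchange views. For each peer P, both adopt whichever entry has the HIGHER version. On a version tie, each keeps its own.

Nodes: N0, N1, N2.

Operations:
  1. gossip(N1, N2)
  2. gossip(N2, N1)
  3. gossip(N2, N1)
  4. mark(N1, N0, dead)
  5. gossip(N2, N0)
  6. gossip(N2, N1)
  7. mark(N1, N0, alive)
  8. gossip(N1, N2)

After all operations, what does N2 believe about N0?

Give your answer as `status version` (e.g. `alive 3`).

Op 1: gossip N1<->N2 -> N1.N0=(alive,v0) N1.N1=(alive,v0) N1.N2=(alive,v0) | N2.N0=(alive,v0) N2.N1=(alive,v0) N2.N2=(alive,v0)
Op 2: gossip N2<->N1 -> N2.N0=(alive,v0) N2.N1=(alive,v0) N2.N2=(alive,v0) | N1.N0=(alive,v0) N1.N1=(alive,v0) N1.N2=(alive,v0)
Op 3: gossip N2<->N1 -> N2.N0=(alive,v0) N2.N1=(alive,v0) N2.N2=(alive,v0) | N1.N0=(alive,v0) N1.N1=(alive,v0) N1.N2=(alive,v0)
Op 4: N1 marks N0=dead -> (dead,v1)
Op 5: gossip N2<->N0 -> N2.N0=(alive,v0) N2.N1=(alive,v0) N2.N2=(alive,v0) | N0.N0=(alive,v0) N0.N1=(alive,v0) N0.N2=(alive,v0)
Op 6: gossip N2<->N1 -> N2.N0=(dead,v1) N2.N1=(alive,v0) N2.N2=(alive,v0) | N1.N0=(dead,v1) N1.N1=(alive,v0) N1.N2=(alive,v0)
Op 7: N1 marks N0=alive -> (alive,v2)
Op 8: gossip N1<->N2 -> N1.N0=(alive,v2) N1.N1=(alive,v0) N1.N2=(alive,v0) | N2.N0=(alive,v2) N2.N1=(alive,v0) N2.N2=(alive,v0)

Answer: alive 2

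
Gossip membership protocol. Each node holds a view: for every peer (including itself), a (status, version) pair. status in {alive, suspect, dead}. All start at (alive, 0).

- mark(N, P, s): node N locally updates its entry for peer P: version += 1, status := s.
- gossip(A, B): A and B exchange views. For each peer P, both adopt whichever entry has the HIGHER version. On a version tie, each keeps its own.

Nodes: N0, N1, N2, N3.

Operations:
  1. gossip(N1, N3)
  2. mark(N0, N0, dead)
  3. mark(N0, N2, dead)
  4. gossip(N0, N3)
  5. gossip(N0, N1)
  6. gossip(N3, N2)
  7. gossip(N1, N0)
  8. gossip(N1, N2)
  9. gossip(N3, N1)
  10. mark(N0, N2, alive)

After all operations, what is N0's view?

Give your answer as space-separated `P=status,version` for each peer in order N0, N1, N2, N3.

Op 1: gossip N1<->N3 -> N1.N0=(alive,v0) N1.N1=(alive,v0) N1.N2=(alive,v0) N1.N3=(alive,v0) | N3.N0=(alive,v0) N3.N1=(alive,v0) N3.N2=(alive,v0) N3.N3=(alive,v0)
Op 2: N0 marks N0=dead -> (dead,v1)
Op 3: N0 marks N2=dead -> (dead,v1)
Op 4: gossip N0<->N3 -> N0.N0=(dead,v1) N0.N1=(alive,v0) N0.N2=(dead,v1) N0.N3=(alive,v0) | N3.N0=(dead,v1) N3.N1=(alive,v0) N3.N2=(dead,v1) N3.N3=(alive,v0)
Op 5: gossip N0<->N1 -> N0.N0=(dead,v1) N0.N1=(alive,v0) N0.N2=(dead,v1) N0.N3=(alive,v0) | N1.N0=(dead,v1) N1.N1=(alive,v0) N1.N2=(dead,v1) N1.N3=(alive,v0)
Op 6: gossip N3<->N2 -> N3.N0=(dead,v1) N3.N1=(alive,v0) N3.N2=(dead,v1) N3.N3=(alive,v0) | N2.N0=(dead,v1) N2.N1=(alive,v0) N2.N2=(dead,v1) N2.N3=(alive,v0)
Op 7: gossip N1<->N0 -> N1.N0=(dead,v1) N1.N1=(alive,v0) N1.N2=(dead,v1) N1.N3=(alive,v0) | N0.N0=(dead,v1) N0.N1=(alive,v0) N0.N2=(dead,v1) N0.N3=(alive,v0)
Op 8: gossip N1<->N2 -> N1.N0=(dead,v1) N1.N1=(alive,v0) N1.N2=(dead,v1) N1.N3=(alive,v0) | N2.N0=(dead,v1) N2.N1=(alive,v0) N2.N2=(dead,v1) N2.N3=(alive,v0)
Op 9: gossip N3<->N1 -> N3.N0=(dead,v1) N3.N1=(alive,v0) N3.N2=(dead,v1) N3.N3=(alive,v0) | N1.N0=(dead,v1) N1.N1=(alive,v0) N1.N2=(dead,v1) N1.N3=(alive,v0)
Op 10: N0 marks N2=alive -> (alive,v2)

Answer: N0=dead,1 N1=alive,0 N2=alive,2 N3=alive,0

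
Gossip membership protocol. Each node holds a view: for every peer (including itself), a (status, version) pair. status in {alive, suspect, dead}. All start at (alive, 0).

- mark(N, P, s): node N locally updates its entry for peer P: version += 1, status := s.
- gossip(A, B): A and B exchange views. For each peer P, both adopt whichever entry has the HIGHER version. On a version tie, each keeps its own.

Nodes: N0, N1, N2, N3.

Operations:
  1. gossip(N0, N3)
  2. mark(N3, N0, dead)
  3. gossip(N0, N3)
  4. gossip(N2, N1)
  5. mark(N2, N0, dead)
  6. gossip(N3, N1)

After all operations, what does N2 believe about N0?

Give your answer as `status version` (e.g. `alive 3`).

Op 1: gossip N0<->N3 -> N0.N0=(alive,v0) N0.N1=(alive,v0) N0.N2=(alive,v0) N0.N3=(alive,v0) | N3.N0=(alive,v0) N3.N1=(alive,v0) N3.N2=(alive,v0) N3.N3=(alive,v0)
Op 2: N3 marks N0=dead -> (dead,v1)
Op 3: gossip N0<->N3 -> N0.N0=(dead,v1) N0.N1=(alive,v0) N0.N2=(alive,v0) N0.N3=(alive,v0) | N3.N0=(dead,v1) N3.N1=(alive,v0) N3.N2=(alive,v0) N3.N3=(alive,v0)
Op 4: gossip N2<->N1 -> N2.N0=(alive,v0) N2.N1=(alive,v0) N2.N2=(alive,v0) N2.N3=(alive,v0) | N1.N0=(alive,v0) N1.N1=(alive,v0) N1.N2=(alive,v0) N1.N3=(alive,v0)
Op 5: N2 marks N0=dead -> (dead,v1)
Op 6: gossip N3<->N1 -> N3.N0=(dead,v1) N3.N1=(alive,v0) N3.N2=(alive,v0) N3.N3=(alive,v0) | N1.N0=(dead,v1) N1.N1=(alive,v0) N1.N2=(alive,v0) N1.N3=(alive,v0)

Answer: dead 1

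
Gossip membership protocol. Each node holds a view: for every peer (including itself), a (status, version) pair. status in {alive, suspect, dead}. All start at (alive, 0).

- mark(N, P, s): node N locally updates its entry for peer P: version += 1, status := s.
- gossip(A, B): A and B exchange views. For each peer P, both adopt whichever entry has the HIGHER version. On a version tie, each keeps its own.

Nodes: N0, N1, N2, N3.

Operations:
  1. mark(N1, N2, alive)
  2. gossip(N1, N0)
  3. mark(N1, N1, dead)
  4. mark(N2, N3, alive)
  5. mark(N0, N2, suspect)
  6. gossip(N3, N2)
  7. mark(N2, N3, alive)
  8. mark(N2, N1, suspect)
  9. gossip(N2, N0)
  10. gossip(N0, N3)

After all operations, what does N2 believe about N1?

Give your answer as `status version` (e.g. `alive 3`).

Op 1: N1 marks N2=alive -> (alive,v1)
Op 2: gossip N1<->N0 -> N1.N0=(alive,v0) N1.N1=(alive,v0) N1.N2=(alive,v1) N1.N3=(alive,v0) | N0.N0=(alive,v0) N0.N1=(alive,v0) N0.N2=(alive,v1) N0.N3=(alive,v0)
Op 3: N1 marks N1=dead -> (dead,v1)
Op 4: N2 marks N3=alive -> (alive,v1)
Op 5: N0 marks N2=suspect -> (suspect,v2)
Op 6: gossip N3<->N2 -> N3.N0=(alive,v0) N3.N1=(alive,v0) N3.N2=(alive,v0) N3.N3=(alive,v1) | N2.N0=(alive,v0) N2.N1=(alive,v0) N2.N2=(alive,v0) N2.N3=(alive,v1)
Op 7: N2 marks N3=alive -> (alive,v2)
Op 8: N2 marks N1=suspect -> (suspect,v1)
Op 9: gossip N2<->N0 -> N2.N0=(alive,v0) N2.N1=(suspect,v1) N2.N2=(suspect,v2) N2.N3=(alive,v2) | N0.N0=(alive,v0) N0.N1=(suspect,v1) N0.N2=(suspect,v2) N0.N3=(alive,v2)
Op 10: gossip N0<->N3 -> N0.N0=(alive,v0) N0.N1=(suspect,v1) N0.N2=(suspect,v2) N0.N3=(alive,v2) | N3.N0=(alive,v0) N3.N1=(suspect,v1) N3.N2=(suspect,v2) N3.N3=(alive,v2)

Answer: suspect 1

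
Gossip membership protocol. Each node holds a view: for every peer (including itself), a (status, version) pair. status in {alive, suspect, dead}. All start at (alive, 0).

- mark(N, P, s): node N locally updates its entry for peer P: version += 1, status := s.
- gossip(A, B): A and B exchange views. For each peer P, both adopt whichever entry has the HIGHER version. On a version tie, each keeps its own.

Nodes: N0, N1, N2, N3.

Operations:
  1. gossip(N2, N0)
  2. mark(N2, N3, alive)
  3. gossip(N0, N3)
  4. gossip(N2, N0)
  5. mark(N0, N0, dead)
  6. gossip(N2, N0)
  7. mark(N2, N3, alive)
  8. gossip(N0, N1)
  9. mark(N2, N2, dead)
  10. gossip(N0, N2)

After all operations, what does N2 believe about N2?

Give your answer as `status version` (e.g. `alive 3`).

Op 1: gossip N2<->N0 -> N2.N0=(alive,v0) N2.N1=(alive,v0) N2.N2=(alive,v0) N2.N3=(alive,v0) | N0.N0=(alive,v0) N0.N1=(alive,v0) N0.N2=(alive,v0) N0.N3=(alive,v0)
Op 2: N2 marks N3=alive -> (alive,v1)
Op 3: gossip N0<->N3 -> N0.N0=(alive,v0) N0.N1=(alive,v0) N0.N2=(alive,v0) N0.N3=(alive,v0) | N3.N0=(alive,v0) N3.N1=(alive,v0) N3.N2=(alive,v0) N3.N3=(alive,v0)
Op 4: gossip N2<->N0 -> N2.N0=(alive,v0) N2.N1=(alive,v0) N2.N2=(alive,v0) N2.N3=(alive,v1) | N0.N0=(alive,v0) N0.N1=(alive,v0) N0.N2=(alive,v0) N0.N3=(alive,v1)
Op 5: N0 marks N0=dead -> (dead,v1)
Op 6: gossip N2<->N0 -> N2.N0=(dead,v1) N2.N1=(alive,v0) N2.N2=(alive,v0) N2.N3=(alive,v1) | N0.N0=(dead,v1) N0.N1=(alive,v0) N0.N2=(alive,v0) N0.N3=(alive,v1)
Op 7: N2 marks N3=alive -> (alive,v2)
Op 8: gossip N0<->N1 -> N0.N0=(dead,v1) N0.N1=(alive,v0) N0.N2=(alive,v0) N0.N3=(alive,v1) | N1.N0=(dead,v1) N1.N1=(alive,v0) N1.N2=(alive,v0) N1.N3=(alive,v1)
Op 9: N2 marks N2=dead -> (dead,v1)
Op 10: gossip N0<->N2 -> N0.N0=(dead,v1) N0.N1=(alive,v0) N0.N2=(dead,v1) N0.N3=(alive,v2) | N2.N0=(dead,v1) N2.N1=(alive,v0) N2.N2=(dead,v1) N2.N3=(alive,v2)

Answer: dead 1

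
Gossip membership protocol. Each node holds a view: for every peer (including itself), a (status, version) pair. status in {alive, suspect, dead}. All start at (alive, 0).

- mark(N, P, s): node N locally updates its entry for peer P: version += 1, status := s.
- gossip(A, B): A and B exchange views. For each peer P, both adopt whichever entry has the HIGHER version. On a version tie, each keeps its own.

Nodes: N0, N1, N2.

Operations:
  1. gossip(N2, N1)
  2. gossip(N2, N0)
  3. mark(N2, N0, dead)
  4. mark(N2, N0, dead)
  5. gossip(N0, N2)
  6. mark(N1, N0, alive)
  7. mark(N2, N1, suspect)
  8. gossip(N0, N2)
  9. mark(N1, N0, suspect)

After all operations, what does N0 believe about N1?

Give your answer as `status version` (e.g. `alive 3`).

Op 1: gossip N2<->N1 -> N2.N0=(alive,v0) N2.N1=(alive,v0) N2.N2=(alive,v0) | N1.N0=(alive,v0) N1.N1=(alive,v0) N1.N2=(alive,v0)
Op 2: gossip N2<->N0 -> N2.N0=(alive,v0) N2.N1=(alive,v0) N2.N2=(alive,v0) | N0.N0=(alive,v0) N0.N1=(alive,v0) N0.N2=(alive,v0)
Op 3: N2 marks N0=dead -> (dead,v1)
Op 4: N2 marks N0=dead -> (dead,v2)
Op 5: gossip N0<->N2 -> N0.N0=(dead,v2) N0.N1=(alive,v0) N0.N2=(alive,v0) | N2.N0=(dead,v2) N2.N1=(alive,v0) N2.N2=(alive,v0)
Op 6: N1 marks N0=alive -> (alive,v1)
Op 7: N2 marks N1=suspect -> (suspect,v1)
Op 8: gossip N0<->N2 -> N0.N0=(dead,v2) N0.N1=(suspect,v1) N0.N2=(alive,v0) | N2.N0=(dead,v2) N2.N1=(suspect,v1) N2.N2=(alive,v0)
Op 9: N1 marks N0=suspect -> (suspect,v2)

Answer: suspect 1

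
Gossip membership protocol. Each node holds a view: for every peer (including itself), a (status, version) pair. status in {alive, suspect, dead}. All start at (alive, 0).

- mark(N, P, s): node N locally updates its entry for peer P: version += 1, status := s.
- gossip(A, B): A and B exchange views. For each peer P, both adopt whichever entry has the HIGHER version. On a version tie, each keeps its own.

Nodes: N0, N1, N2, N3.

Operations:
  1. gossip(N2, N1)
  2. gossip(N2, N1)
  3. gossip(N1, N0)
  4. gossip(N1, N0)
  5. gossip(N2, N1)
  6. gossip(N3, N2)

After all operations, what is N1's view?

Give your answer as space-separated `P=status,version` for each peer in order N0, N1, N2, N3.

Answer: N0=alive,0 N1=alive,0 N2=alive,0 N3=alive,0

Derivation:
Op 1: gossip N2<->N1 -> N2.N0=(alive,v0) N2.N1=(alive,v0) N2.N2=(alive,v0) N2.N3=(alive,v0) | N1.N0=(alive,v0) N1.N1=(alive,v0) N1.N2=(alive,v0) N1.N3=(alive,v0)
Op 2: gossip N2<->N1 -> N2.N0=(alive,v0) N2.N1=(alive,v0) N2.N2=(alive,v0) N2.N3=(alive,v0) | N1.N0=(alive,v0) N1.N1=(alive,v0) N1.N2=(alive,v0) N1.N3=(alive,v0)
Op 3: gossip N1<->N0 -> N1.N0=(alive,v0) N1.N1=(alive,v0) N1.N2=(alive,v0) N1.N3=(alive,v0) | N0.N0=(alive,v0) N0.N1=(alive,v0) N0.N2=(alive,v0) N0.N3=(alive,v0)
Op 4: gossip N1<->N0 -> N1.N0=(alive,v0) N1.N1=(alive,v0) N1.N2=(alive,v0) N1.N3=(alive,v0) | N0.N0=(alive,v0) N0.N1=(alive,v0) N0.N2=(alive,v0) N0.N3=(alive,v0)
Op 5: gossip N2<->N1 -> N2.N0=(alive,v0) N2.N1=(alive,v0) N2.N2=(alive,v0) N2.N3=(alive,v0) | N1.N0=(alive,v0) N1.N1=(alive,v0) N1.N2=(alive,v0) N1.N3=(alive,v0)
Op 6: gossip N3<->N2 -> N3.N0=(alive,v0) N3.N1=(alive,v0) N3.N2=(alive,v0) N3.N3=(alive,v0) | N2.N0=(alive,v0) N2.N1=(alive,v0) N2.N2=(alive,v0) N2.N3=(alive,v0)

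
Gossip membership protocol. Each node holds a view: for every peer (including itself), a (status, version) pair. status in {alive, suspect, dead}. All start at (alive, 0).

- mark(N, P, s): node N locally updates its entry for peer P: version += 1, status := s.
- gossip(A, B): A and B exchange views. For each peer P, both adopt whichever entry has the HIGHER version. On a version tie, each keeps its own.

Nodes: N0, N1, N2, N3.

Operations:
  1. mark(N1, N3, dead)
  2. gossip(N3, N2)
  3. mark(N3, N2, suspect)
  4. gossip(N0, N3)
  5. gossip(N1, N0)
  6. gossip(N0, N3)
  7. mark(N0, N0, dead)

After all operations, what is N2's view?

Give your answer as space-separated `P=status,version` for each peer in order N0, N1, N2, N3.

Answer: N0=alive,0 N1=alive,0 N2=alive,0 N3=alive,0

Derivation:
Op 1: N1 marks N3=dead -> (dead,v1)
Op 2: gossip N3<->N2 -> N3.N0=(alive,v0) N3.N1=(alive,v0) N3.N2=(alive,v0) N3.N3=(alive,v0) | N2.N0=(alive,v0) N2.N1=(alive,v0) N2.N2=(alive,v0) N2.N3=(alive,v0)
Op 3: N3 marks N2=suspect -> (suspect,v1)
Op 4: gossip N0<->N3 -> N0.N0=(alive,v0) N0.N1=(alive,v0) N0.N2=(suspect,v1) N0.N3=(alive,v0) | N3.N0=(alive,v0) N3.N1=(alive,v0) N3.N2=(suspect,v1) N3.N3=(alive,v0)
Op 5: gossip N1<->N0 -> N1.N0=(alive,v0) N1.N1=(alive,v0) N1.N2=(suspect,v1) N1.N3=(dead,v1) | N0.N0=(alive,v0) N0.N1=(alive,v0) N0.N2=(suspect,v1) N0.N3=(dead,v1)
Op 6: gossip N0<->N3 -> N0.N0=(alive,v0) N0.N1=(alive,v0) N0.N2=(suspect,v1) N0.N3=(dead,v1) | N3.N0=(alive,v0) N3.N1=(alive,v0) N3.N2=(suspect,v1) N3.N3=(dead,v1)
Op 7: N0 marks N0=dead -> (dead,v1)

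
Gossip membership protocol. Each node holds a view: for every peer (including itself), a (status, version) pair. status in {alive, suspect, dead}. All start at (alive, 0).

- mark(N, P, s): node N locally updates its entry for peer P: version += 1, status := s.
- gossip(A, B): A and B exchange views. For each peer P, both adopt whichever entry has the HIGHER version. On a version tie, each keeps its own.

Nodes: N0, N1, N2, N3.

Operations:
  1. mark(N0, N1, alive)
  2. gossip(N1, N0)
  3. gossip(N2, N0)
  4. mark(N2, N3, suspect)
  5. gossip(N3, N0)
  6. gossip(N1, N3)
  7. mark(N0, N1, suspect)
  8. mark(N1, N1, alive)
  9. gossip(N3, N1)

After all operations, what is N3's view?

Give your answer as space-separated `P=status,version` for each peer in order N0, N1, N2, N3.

Op 1: N0 marks N1=alive -> (alive,v1)
Op 2: gossip N1<->N0 -> N1.N0=(alive,v0) N1.N1=(alive,v1) N1.N2=(alive,v0) N1.N3=(alive,v0) | N0.N0=(alive,v0) N0.N1=(alive,v1) N0.N2=(alive,v0) N0.N3=(alive,v0)
Op 3: gossip N2<->N0 -> N2.N0=(alive,v0) N2.N1=(alive,v1) N2.N2=(alive,v0) N2.N3=(alive,v0) | N0.N0=(alive,v0) N0.N1=(alive,v1) N0.N2=(alive,v0) N0.N3=(alive,v0)
Op 4: N2 marks N3=suspect -> (suspect,v1)
Op 5: gossip N3<->N0 -> N3.N0=(alive,v0) N3.N1=(alive,v1) N3.N2=(alive,v0) N3.N3=(alive,v0) | N0.N0=(alive,v0) N0.N1=(alive,v1) N0.N2=(alive,v0) N0.N3=(alive,v0)
Op 6: gossip N1<->N3 -> N1.N0=(alive,v0) N1.N1=(alive,v1) N1.N2=(alive,v0) N1.N3=(alive,v0) | N3.N0=(alive,v0) N3.N1=(alive,v1) N3.N2=(alive,v0) N3.N3=(alive,v0)
Op 7: N0 marks N1=suspect -> (suspect,v2)
Op 8: N1 marks N1=alive -> (alive,v2)
Op 9: gossip N3<->N1 -> N3.N0=(alive,v0) N3.N1=(alive,v2) N3.N2=(alive,v0) N3.N3=(alive,v0) | N1.N0=(alive,v0) N1.N1=(alive,v2) N1.N2=(alive,v0) N1.N3=(alive,v0)

Answer: N0=alive,0 N1=alive,2 N2=alive,0 N3=alive,0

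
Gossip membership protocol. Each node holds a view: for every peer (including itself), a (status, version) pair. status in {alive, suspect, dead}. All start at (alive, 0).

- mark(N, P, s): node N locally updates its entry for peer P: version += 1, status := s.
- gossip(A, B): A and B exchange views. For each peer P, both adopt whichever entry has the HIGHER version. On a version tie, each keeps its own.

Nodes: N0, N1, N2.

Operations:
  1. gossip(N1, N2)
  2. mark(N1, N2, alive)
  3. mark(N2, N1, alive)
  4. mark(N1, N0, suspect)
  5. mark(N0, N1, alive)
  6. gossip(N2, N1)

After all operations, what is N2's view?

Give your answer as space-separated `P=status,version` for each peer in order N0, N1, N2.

Op 1: gossip N1<->N2 -> N1.N0=(alive,v0) N1.N1=(alive,v0) N1.N2=(alive,v0) | N2.N0=(alive,v0) N2.N1=(alive,v0) N2.N2=(alive,v0)
Op 2: N1 marks N2=alive -> (alive,v1)
Op 3: N2 marks N1=alive -> (alive,v1)
Op 4: N1 marks N0=suspect -> (suspect,v1)
Op 5: N0 marks N1=alive -> (alive,v1)
Op 6: gossip N2<->N1 -> N2.N0=(suspect,v1) N2.N1=(alive,v1) N2.N2=(alive,v1) | N1.N0=(suspect,v1) N1.N1=(alive,v1) N1.N2=(alive,v1)

Answer: N0=suspect,1 N1=alive,1 N2=alive,1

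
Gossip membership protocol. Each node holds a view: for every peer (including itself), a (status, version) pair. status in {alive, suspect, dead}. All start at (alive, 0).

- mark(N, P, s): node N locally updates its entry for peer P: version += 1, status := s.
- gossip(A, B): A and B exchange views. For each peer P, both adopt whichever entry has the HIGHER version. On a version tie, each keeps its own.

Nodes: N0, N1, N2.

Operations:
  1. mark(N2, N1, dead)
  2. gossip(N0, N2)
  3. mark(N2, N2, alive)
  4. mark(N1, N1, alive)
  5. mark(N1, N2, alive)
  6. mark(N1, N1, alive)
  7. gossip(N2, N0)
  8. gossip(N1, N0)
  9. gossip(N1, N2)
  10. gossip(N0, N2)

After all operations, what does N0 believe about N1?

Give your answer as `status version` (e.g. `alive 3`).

Op 1: N2 marks N1=dead -> (dead,v1)
Op 2: gossip N0<->N2 -> N0.N0=(alive,v0) N0.N1=(dead,v1) N0.N2=(alive,v0) | N2.N0=(alive,v0) N2.N1=(dead,v1) N2.N2=(alive,v0)
Op 3: N2 marks N2=alive -> (alive,v1)
Op 4: N1 marks N1=alive -> (alive,v1)
Op 5: N1 marks N2=alive -> (alive,v1)
Op 6: N1 marks N1=alive -> (alive,v2)
Op 7: gossip N2<->N0 -> N2.N0=(alive,v0) N2.N1=(dead,v1) N2.N2=(alive,v1) | N0.N0=(alive,v0) N0.N1=(dead,v1) N0.N2=(alive,v1)
Op 8: gossip N1<->N0 -> N1.N0=(alive,v0) N1.N1=(alive,v2) N1.N2=(alive,v1) | N0.N0=(alive,v0) N0.N1=(alive,v2) N0.N2=(alive,v1)
Op 9: gossip N1<->N2 -> N1.N0=(alive,v0) N1.N1=(alive,v2) N1.N2=(alive,v1) | N2.N0=(alive,v0) N2.N1=(alive,v2) N2.N2=(alive,v1)
Op 10: gossip N0<->N2 -> N0.N0=(alive,v0) N0.N1=(alive,v2) N0.N2=(alive,v1) | N2.N0=(alive,v0) N2.N1=(alive,v2) N2.N2=(alive,v1)

Answer: alive 2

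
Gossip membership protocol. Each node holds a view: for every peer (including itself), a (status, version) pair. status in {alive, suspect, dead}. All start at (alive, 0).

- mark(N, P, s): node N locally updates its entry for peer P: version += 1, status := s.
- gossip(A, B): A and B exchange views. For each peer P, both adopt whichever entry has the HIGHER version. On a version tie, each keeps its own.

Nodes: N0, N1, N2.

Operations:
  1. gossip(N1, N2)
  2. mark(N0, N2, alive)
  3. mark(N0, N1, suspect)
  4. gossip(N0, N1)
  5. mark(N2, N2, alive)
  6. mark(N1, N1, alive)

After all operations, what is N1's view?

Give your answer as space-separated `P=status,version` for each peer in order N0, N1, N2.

Answer: N0=alive,0 N1=alive,2 N2=alive,1

Derivation:
Op 1: gossip N1<->N2 -> N1.N0=(alive,v0) N1.N1=(alive,v0) N1.N2=(alive,v0) | N2.N0=(alive,v0) N2.N1=(alive,v0) N2.N2=(alive,v0)
Op 2: N0 marks N2=alive -> (alive,v1)
Op 3: N0 marks N1=suspect -> (suspect,v1)
Op 4: gossip N0<->N1 -> N0.N0=(alive,v0) N0.N1=(suspect,v1) N0.N2=(alive,v1) | N1.N0=(alive,v0) N1.N1=(suspect,v1) N1.N2=(alive,v1)
Op 5: N2 marks N2=alive -> (alive,v1)
Op 6: N1 marks N1=alive -> (alive,v2)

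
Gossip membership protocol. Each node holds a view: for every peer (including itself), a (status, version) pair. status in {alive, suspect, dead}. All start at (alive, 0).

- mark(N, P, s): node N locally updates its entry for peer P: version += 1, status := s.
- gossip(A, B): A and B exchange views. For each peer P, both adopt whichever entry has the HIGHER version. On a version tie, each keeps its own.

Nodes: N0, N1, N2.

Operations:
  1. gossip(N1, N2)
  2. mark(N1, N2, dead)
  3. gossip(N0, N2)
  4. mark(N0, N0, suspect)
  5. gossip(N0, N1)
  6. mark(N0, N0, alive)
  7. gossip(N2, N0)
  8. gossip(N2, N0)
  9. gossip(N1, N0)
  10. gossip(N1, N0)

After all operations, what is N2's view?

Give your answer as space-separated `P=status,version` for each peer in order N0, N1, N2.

Answer: N0=alive,2 N1=alive,0 N2=dead,1

Derivation:
Op 1: gossip N1<->N2 -> N1.N0=(alive,v0) N1.N1=(alive,v0) N1.N2=(alive,v0) | N2.N0=(alive,v0) N2.N1=(alive,v0) N2.N2=(alive,v0)
Op 2: N1 marks N2=dead -> (dead,v1)
Op 3: gossip N0<->N2 -> N0.N0=(alive,v0) N0.N1=(alive,v0) N0.N2=(alive,v0) | N2.N0=(alive,v0) N2.N1=(alive,v0) N2.N2=(alive,v0)
Op 4: N0 marks N0=suspect -> (suspect,v1)
Op 5: gossip N0<->N1 -> N0.N0=(suspect,v1) N0.N1=(alive,v0) N0.N2=(dead,v1) | N1.N0=(suspect,v1) N1.N1=(alive,v0) N1.N2=(dead,v1)
Op 6: N0 marks N0=alive -> (alive,v2)
Op 7: gossip N2<->N0 -> N2.N0=(alive,v2) N2.N1=(alive,v0) N2.N2=(dead,v1) | N0.N0=(alive,v2) N0.N1=(alive,v0) N0.N2=(dead,v1)
Op 8: gossip N2<->N0 -> N2.N0=(alive,v2) N2.N1=(alive,v0) N2.N2=(dead,v1) | N0.N0=(alive,v2) N0.N1=(alive,v0) N0.N2=(dead,v1)
Op 9: gossip N1<->N0 -> N1.N0=(alive,v2) N1.N1=(alive,v0) N1.N2=(dead,v1) | N0.N0=(alive,v2) N0.N1=(alive,v0) N0.N2=(dead,v1)
Op 10: gossip N1<->N0 -> N1.N0=(alive,v2) N1.N1=(alive,v0) N1.N2=(dead,v1) | N0.N0=(alive,v2) N0.N1=(alive,v0) N0.N2=(dead,v1)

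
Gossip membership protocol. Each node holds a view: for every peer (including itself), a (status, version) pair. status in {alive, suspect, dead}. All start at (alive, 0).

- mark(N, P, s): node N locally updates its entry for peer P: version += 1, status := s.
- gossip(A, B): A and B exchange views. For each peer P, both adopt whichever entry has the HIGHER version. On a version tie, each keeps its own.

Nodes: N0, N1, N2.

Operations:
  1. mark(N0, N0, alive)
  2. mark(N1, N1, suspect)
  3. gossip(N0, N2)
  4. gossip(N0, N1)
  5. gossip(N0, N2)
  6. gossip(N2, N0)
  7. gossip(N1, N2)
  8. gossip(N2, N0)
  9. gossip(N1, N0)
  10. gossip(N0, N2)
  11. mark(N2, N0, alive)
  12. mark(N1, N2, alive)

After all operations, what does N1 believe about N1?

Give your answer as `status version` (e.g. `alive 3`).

Op 1: N0 marks N0=alive -> (alive,v1)
Op 2: N1 marks N1=suspect -> (suspect,v1)
Op 3: gossip N0<->N2 -> N0.N0=(alive,v1) N0.N1=(alive,v0) N0.N2=(alive,v0) | N2.N0=(alive,v1) N2.N1=(alive,v0) N2.N2=(alive,v0)
Op 4: gossip N0<->N1 -> N0.N0=(alive,v1) N0.N1=(suspect,v1) N0.N2=(alive,v0) | N1.N0=(alive,v1) N1.N1=(suspect,v1) N1.N2=(alive,v0)
Op 5: gossip N0<->N2 -> N0.N0=(alive,v1) N0.N1=(suspect,v1) N0.N2=(alive,v0) | N2.N0=(alive,v1) N2.N1=(suspect,v1) N2.N2=(alive,v0)
Op 6: gossip N2<->N0 -> N2.N0=(alive,v1) N2.N1=(suspect,v1) N2.N2=(alive,v0) | N0.N0=(alive,v1) N0.N1=(suspect,v1) N0.N2=(alive,v0)
Op 7: gossip N1<->N2 -> N1.N0=(alive,v1) N1.N1=(suspect,v1) N1.N2=(alive,v0) | N2.N0=(alive,v1) N2.N1=(suspect,v1) N2.N2=(alive,v0)
Op 8: gossip N2<->N0 -> N2.N0=(alive,v1) N2.N1=(suspect,v1) N2.N2=(alive,v0) | N0.N0=(alive,v1) N0.N1=(suspect,v1) N0.N2=(alive,v0)
Op 9: gossip N1<->N0 -> N1.N0=(alive,v1) N1.N1=(suspect,v1) N1.N2=(alive,v0) | N0.N0=(alive,v1) N0.N1=(suspect,v1) N0.N2=(alive,v0)
Op 10: gossip N0<->N2 -> N0.N0=(alive,v1) N0.N1=(suspect,v1) N0.N2=(alive,v0) | N2.N0=(alive,v1) N2.N1=(suspect,v1) N2.N2=(alive,v0)
Op 11: N2 marks N0=alive -> (alive,v2)
Op 12: N1 marks N2=alive -> (alive,v1)

Answer: suspect 1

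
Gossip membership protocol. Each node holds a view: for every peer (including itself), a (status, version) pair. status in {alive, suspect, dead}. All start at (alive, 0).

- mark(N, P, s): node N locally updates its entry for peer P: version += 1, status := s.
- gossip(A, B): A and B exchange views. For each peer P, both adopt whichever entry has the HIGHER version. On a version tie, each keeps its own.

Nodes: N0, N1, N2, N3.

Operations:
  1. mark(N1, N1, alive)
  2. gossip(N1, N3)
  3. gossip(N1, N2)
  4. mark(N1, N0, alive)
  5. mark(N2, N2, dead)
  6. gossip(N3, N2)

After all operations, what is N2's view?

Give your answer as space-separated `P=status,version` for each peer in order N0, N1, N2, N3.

Op 1: N1 marks N1=alive -> (alive,v1)
Op 2: gossip N1<->N3 -> N1.N0=(alive,v0) N1.N1=(alive,v1) N1.N2=(alive,v0) N1.N3=(alive,v0) | N3.N0=(alive,v0) N3.N1=(alive,v1) N3.N2=(alive,v0) N3.N3=(alive,v0)
Op 3: gossip N1<->N2 -> N1.N0=(alive,v0) N1.N1=(alive,v1) N1.N2=(alive,v0) N1.N3=(alive,v0) | N2.N0=(alive,v0) N2.N1=(alive,v1) N2.N2=(alive,v0) N2.N3=(alive,v0)
Op 4: N1 marks N0=alive -> (alive,v1)
Op 5: N2 marks N2=dead -> (dead,v1)
Op 6: gossip N3<->N2 -> N3.N0=(alive,v0) N3.N1=(alive,v1) N3.N2=(dead,v1) N3.N3=(alive,v0) | N2.N0=(alive,v0) N2.N1=(alive,v1) N2.N2=(dead,v1) N2.N3=(alive,v0)

Answer: N0=alive,0 N1=alive,1 N2=dead,1 N3=alive,0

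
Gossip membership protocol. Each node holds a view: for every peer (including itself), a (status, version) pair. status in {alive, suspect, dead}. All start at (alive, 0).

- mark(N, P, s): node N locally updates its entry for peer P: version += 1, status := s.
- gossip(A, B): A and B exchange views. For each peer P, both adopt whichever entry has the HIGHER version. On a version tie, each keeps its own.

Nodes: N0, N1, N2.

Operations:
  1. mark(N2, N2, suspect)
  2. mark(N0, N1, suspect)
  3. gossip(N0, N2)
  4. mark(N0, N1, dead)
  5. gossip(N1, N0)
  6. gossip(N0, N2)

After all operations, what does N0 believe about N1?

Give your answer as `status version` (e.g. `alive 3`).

Op 1: N2 marks N2=suspect -> (suspect,v1)
Op 2: N0 marks N1=suspect -> (suspect,v1)
Op 3: gossip N0<->N2 -> N0.N0=(alive,v0) N0.N1=(suspect,v1) N0.N2=(suspect,v1) | N2.N0=(alive,v0) N2.N1=(suspect,v1) N2.N2=(suspect,v1)
Op 4: N0 marks N1=dead -> (dead,v2)
Op 5: gossip N1<->N0 -> N1.N0=(alive,v0) N1.N1=(dead,v2) N1.N2=(suspect,v1) | N0.N0=(alive,v0) N0.N1=(dead,v2) N0.N2=(suspect,v1)
Op 6: gossip N0<->N2 -> N0.N0=(alive,v0) N0.N1=(dead,v2) N0.N2=(suspect,v1) | N2.N0=(alive,v0) N2.N1=(dead,v2) N2.N2=(suspect,v1)

Answer: dead 2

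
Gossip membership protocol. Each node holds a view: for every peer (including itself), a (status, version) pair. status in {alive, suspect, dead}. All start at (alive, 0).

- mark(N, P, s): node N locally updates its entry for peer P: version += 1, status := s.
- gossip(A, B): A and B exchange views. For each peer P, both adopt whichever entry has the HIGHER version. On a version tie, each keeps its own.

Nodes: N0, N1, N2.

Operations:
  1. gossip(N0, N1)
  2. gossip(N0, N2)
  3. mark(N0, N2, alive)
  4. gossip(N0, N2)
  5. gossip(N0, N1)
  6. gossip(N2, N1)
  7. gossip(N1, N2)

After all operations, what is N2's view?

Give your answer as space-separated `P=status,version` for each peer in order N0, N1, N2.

Op 1: gossip N0<->N1 -> N0.N0=(alive,v0) N0.N1=(alive,v0) N0.N2=(alive,v0) | N1.N0=(alive,v0) N1.N1=(alive,v0) N1.N2=(alive,v0)
Op 2: gossip N0<->N2 -> N0.N0=(alive,v0) N0.N1=(alive,v0) N0.N2=(alive,v0) | N2.N0=(alive,v0) N2.N1=(alive,v0) N2.N2=(alive,v0)
Op 3: N0 marks N2=alive -> (alive,v1)
Op 4: gossip N0<->N2 -> N0.N0=(alive,v0) N0.N1=(alive,v0) N0.N2=(alive,v1) | N2.N0=(alive,v0) N2.N1=(alive,v0) N2.N2=(alive,v1)
Op 5: gossip N0<->N1 -> N0.N0=(alive,v0) N0.N1=(alive,v0) N0.N2=(alive,v1) | N1.N0=(alive,v0) N1.N1=(alive,v0) N1.N2=(alive,v1)
Op 6: gossip N2<->N1 -> N2.N0=(alive,v0) N2.N1=(alive,v0) N2.N2=(alive,v1) | N1.N0=(alive,v0) N1.N1=(alive,v0) N1.N2=(alive,v1)
Op 7: gossip N1<->N2 -> N1.N0=(alive,v0) N1.N1=(alive,v0) N1.N2=(alive,v1) | N2.N0=(alive,v0) N2.N1=(alive,v0) N2.N2=(alive,v1)

Answer: N0=alive,0 N1=alive,0 N2=alive,1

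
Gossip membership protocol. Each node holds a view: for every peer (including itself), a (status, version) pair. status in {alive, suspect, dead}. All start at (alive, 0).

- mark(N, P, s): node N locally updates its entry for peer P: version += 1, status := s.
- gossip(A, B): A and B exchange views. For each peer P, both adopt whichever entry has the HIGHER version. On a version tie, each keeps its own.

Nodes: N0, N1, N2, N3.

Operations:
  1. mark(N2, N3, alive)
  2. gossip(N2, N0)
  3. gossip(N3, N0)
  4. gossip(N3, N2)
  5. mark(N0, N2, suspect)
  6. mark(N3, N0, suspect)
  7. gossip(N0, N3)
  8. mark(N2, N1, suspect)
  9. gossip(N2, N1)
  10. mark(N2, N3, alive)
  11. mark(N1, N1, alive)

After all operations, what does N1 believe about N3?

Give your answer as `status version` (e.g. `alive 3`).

Op 1: N2 marks N3=alive -> (alive,v1)
Op 2: gossip N2<->N0 -> N2.N0=(alive,v0) N2.N1=(alive,v0) N2.N2=(alive,v0) N2.N3=(alive,v1) | N0.N0=(alive,v0) N0.N1=(alive,v0) N0.N2=(alive,v0) N0.N3=(alive,v1)
Op 3: gossip N3<->N0 -> N3.N0=(alive,v0) N3.N1=(alive,v0) N3.N2=(alive,v0) N3.N3=(alive,v1) | N0.N0=(alive,v0) N0.N1=(alive,v0) N0.N2=(alive,v0) N0.N3=(alive,v1)
Op 4: gossip N3<->N2 -> N3.N0=(alive,v0) N3.N1=(alive,v0) N3.N2=(alive,v0) N3.N3=(alive,v1) | N2.N0=(alive,v0) N2.N1=(alive,v0) N2.N2=(alive,v0) N2.N3=(alive,v1)
Op 5: N0 marks N2=suspect -> (suspect,v1)
Op 6: N3 marks N0=suspect -> (suspect,v1)
Op 7: gossip N0<->N3 -> N0.N0=(suspect,v1) N0.N1=(alive,v0) N0.N2=(suspect,v1) N0.N3=(alive,v1) | N3.N0=(suspect,v1) N3.N1=(alive,v0) N3.N2=(suspect,v1) N3.N3=(alive,v1)
Op 8: N2 marks N1=suspect -> (suspect,v1)
Op 9: gossip N2<->N1 -> N2.N0=(alive,v0) N2.N1=(suspect,v1) N2.N2=(alive,v0) N2.N3=(alive,v1) | N1.N0=(alive,v0) N1.N1=(suspect,v1) N1.N2=(alive,v0) N1.N3=(alive,v1)
Op 10: N2 marks N3=alive -> (alive,v2)
Op 11: N1 marks N1=alive -> (alive,v2)

Answer: alive 1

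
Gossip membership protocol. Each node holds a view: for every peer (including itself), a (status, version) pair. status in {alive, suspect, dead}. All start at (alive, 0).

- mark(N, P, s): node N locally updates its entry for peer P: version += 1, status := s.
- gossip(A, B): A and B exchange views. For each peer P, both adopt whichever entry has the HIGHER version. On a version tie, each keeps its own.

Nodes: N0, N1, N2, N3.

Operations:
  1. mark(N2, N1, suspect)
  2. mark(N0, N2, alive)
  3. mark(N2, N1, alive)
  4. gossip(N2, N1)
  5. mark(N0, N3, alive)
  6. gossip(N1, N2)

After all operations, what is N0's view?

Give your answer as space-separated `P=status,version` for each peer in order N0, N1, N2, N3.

Op 1: N2 marks N1=suspect -> (suspect,v1)
Op 2: N0 marks N2=alive -> (alive,v1)
Op 3: N2 marks N1=alive -> (alive,v2)
Op 4: gossip N2<->N1 -> N2.N0=(alive,v0) N2.N1=(alive,v2) N2.N2=(alive,v0) N2.N3=(alive,v0) | N1.N0=(alive,v0) N1.N1=(alive,v2) N1.N2=(alive,v0) N1.N3=(alive,v0)
Op 5: N0 marks N3=alive -> (alive,v1)
Op 6: gossip N1<->N2 -> N1.N0=(alive,v0) N1.N1=(alive,v2) N1.N2=(alive,v0) N1.N3=(alive,v0) | N2.N0=(alive,v0) N2.N1=(alive,v2) N2.N2=(alive,v0) N2.N3=(alive,v0)

Answer: N0=alive,0 N1=alive,0 N2=alive,1 N3=alive,1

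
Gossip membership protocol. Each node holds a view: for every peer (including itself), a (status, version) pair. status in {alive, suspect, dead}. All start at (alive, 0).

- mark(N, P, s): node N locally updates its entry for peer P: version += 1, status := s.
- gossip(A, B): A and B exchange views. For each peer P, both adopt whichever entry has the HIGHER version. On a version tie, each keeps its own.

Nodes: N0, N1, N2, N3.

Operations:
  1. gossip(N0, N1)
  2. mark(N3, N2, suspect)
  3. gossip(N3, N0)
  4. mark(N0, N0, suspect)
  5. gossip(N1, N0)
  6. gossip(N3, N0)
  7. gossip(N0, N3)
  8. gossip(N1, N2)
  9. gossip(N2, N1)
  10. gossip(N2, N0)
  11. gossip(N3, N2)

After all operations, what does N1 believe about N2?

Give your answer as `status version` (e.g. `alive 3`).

Op 1: gossip N0<->N1 -> N0.N0=(alive,v0) N0.N1=(alive,v0) N0.N2=(alive,v0) N0.N3=(alive,v0) | N1.N0=(alive,v0) N1.N1=(alive,v0) N1.N2=(alive,v0) N1.N3=(alive,v0)
Op 2: N3 marks N2=suspect -> (suspect,v1)
Op 3: gossip N3<->N0 -> N3.N0=(alive,v0) N3.N1=(alive,v0) N3.N2=(suspect,v1) N3.N3=(alive,v0) | N0.N0=(alive,v0) N0.N1=(alive,v0) N0.N2=(suspect,v1) N0.N3=(alive,v0)
Op 4: N0 marks N0=suspect -> (suspect,v1)
Op 5: gossip N1<->N0 -> N1.N0=(suspect,v1) N1.N1=(alive,v0) N1.N2=(suspect,v1) N1.N3=(alive,v0) | N0.N0=(suspect,v1) N0.N1=(alive,v0) N0.N2=(suspect,v1) N0.N3=(alive,v0)
Op 6: gossip N3<->N0 -> N3.N0=(suspect,v1) N3.N1=(alive,v0) N3.N2=(suspect,v1) N3.N3=(alive,v0) | N0.N0=(suspect,v1) N0.N1=(alive,v0) N0.N2=(suspect,v1) N0.N3=(alive,v0)
Op 7: gossip N0<->N3 -> N0.N0=(suspect,v1) N0.N1=(alive,v0) N0.N2=(suspect,v1) N0.N3=(alive,v0) | N3.N0=(suspect,v1) N3.N1=(alive,v0) N3.N2=(suspect,v1) N3.N3=(alive,v0)
Op 8: gossip N1<->N2 -> N1.N0=(suspect,v1) N1.N1=(alive,v0) N1.N2=(suspect,v1) N1.N3=(alive,v0) | N2.N0=(suspect,v1) N2.N1=(alive,v0) N2.N2=(suspect,v1) N2.N3=(alive,v0)
Op 9: gossip N2<->N1 -> N2.N0=(suspect,v1) N2.N1=(alive,v0) N2.N2=(suspect,v1) N2.N3=(alive,v0) | N1.N0=(suspect,v1) N1.N1=(alive,v0) N1.N2=(suspect,v1) N1.N3=(alive,v0)
Op 10: gossip N2<->N0 -> N2.N0=(suspect,v1) N2.N1=(alive,v0) N2.N2=(suspect,v1) N2.N3=(alive,v0) | N0.N0=(suspect,v1) N0.N1=(alive,v0) N0.N2=(suspect,v1) N0.N3=(alive,v0)
Op 11: gossip N3<->N2 -> N3.N0=(suspect,v1) N3.N1=(alive,v0) N3.N2=(suspect,v1) N3.N3=(alive,v0) | N2.N0=(suspect,v1) N2.N1=(alive,v0) N2.N2=(suspect,v1) N2.N3=(alive,v0)

Answer: suspect 1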